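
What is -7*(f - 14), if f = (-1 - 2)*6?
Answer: 224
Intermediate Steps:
f = -18 (f = -3*6 = -18)
-7*(f - 14) = -7*(-18 - 14) = -7*(-32) = 224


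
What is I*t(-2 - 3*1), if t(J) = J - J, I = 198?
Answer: 0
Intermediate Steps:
t(J) = 0
I*t(-2 - 3*1) = 198*0 = 0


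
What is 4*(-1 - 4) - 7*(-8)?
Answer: 36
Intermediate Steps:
4*(-1 - 4) - 7*(-8) = 4*(-5) + 56 = -20 + 56 = 36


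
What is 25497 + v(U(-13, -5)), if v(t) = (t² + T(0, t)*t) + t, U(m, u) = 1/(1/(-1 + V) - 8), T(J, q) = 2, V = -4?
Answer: 42859867/1681 ≈ 25497.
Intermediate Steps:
U(m, u) = -5/41 (U(m, u) = 1/(1/(-1 - 4) - 8) = 1/(1/(-5) - 8) = 1/(-⅕ - 8) = 1/(-41/5) = -5/41)
v(t) = t² + 3*t (v(t) = (t² + 2*t) + t = t² + 3*t)
25497 + v(U(-13, -5)) = 25497 - 5*(3 - 5/41)/41 = 25497 - 5/41*118/41 = 25497 - 590/1681 = 42859867/1681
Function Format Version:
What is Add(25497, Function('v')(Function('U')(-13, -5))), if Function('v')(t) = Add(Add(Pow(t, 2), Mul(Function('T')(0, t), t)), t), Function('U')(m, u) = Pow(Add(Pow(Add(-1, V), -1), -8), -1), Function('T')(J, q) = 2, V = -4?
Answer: Rational(42859867, 1681) ≈ 25497.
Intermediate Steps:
Function('U')(m, u) = Rational(-5, 41) (Function('U')(m, u) = Pow(Add(Pow(Add(-1, -4), -1), -8), -1) = Pow(Add(Pow(-5, -1), -8), -1) = Pow(Add(Rational(-1, 5), -8), -1) = Pow(Rational(-41, 5), -1) = Rational(-5, 41))
Function('v')(t) = Add(Pow(t, 2), Mul(3, t)) (Function('v')(t) = Add(Add(Pow(t, 2), Mul(2, t)), t) = Add(Pow(t, 2), Mul(3, t)))
Add(25497, Function('v')(Function('U')(-13, -5))) = Add(25497, Mul(Rational(-5, 41), Add(3, Rational(-5, 41)))) = Add(25497, Mul(Rational(-5, 41), Rational(118, 41))) = Add(25497, Rational(-590, 1681)) = Rational(42859867, 1681)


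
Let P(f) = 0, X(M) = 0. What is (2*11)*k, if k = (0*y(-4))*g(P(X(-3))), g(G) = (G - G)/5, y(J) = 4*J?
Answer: 0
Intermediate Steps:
g(G) = 0 (g(G) = 0*(⅕) = 0)
k = 0 (k = (0*(4*(-4)))*0 = (0*(-16))*0 = 0*0 = 0)
(2*11)*k = (2*11)*0 = 22*0 = 0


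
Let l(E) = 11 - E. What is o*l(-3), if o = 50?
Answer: 700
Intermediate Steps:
o*l(-3) = 50*(11 - 1*(-3)) = 50*(11 + 3) = 50*14 = 700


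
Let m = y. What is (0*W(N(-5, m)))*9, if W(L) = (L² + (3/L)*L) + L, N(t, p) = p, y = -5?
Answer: 0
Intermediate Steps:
m = -5
W(L) = 3 + L + L² (W(L) = (L² + 3) + L = (3 + L²) + L = 3 + L + L²)
(0*W(N(-5, m)))*9 = (0*(3 - 5 + (-5)²))*9 = (0*(3 - 5 + 25))*9 = (0*23)*9 = 0*9 = 0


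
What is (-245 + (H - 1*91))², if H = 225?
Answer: 12321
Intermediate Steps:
(-245 + (H - 1*91))² = (-245 + (225 - 1*91))² = (-245 + (225 - 91))² = (-245 + 134)² = (-111)² = 12321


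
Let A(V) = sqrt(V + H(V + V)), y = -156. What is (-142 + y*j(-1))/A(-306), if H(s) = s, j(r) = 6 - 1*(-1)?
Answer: 617*I*sqrt(102)/153 ≈ 40.728*I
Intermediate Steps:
j(r) = 7 (j(r) = 6 + 1 = 7)
A(V) = sqrt(3)*sqrt(V) (A(V) = sqrt(V + (V + V)) = sqrt(V + 2*V) = sqrt(3*V) = sqrt(3)*sqrt(V))
(-142 + y*j(-1))/A(-306) = (-142 - 156*7)/((sqrt(3)*sqrt(-306))) = (-142 - 1092)/((sqrt(3)*(3*I*sqrt(34)))) = -1234*(-I*sqrt(102)/306) = -(-617)*I*sqrt(102)/153 = 617*I*sqrt(102)/153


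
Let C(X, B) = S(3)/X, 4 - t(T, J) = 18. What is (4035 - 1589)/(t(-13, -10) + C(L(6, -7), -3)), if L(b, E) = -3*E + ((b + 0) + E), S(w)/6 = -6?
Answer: -12230/79 ≈ -154.81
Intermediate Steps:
S(w) = -36 (S(w) = 6*(-6) = -36)
t(T, J) = -14 (t(T, J) = 4 - 1*18 = 4 - 18 = -14)
L(b, E) = b - 2*E (L(b, E) = -3*E + (b + E) = -3*E + (E + b) = b - 2*E)
C(X, B) = -36/X
(4035 - 1589)/(t(-13, -10) + C(L(6, -7), -3)) = (4035 - 1589)/(-14 - 36/(6 - 2*(-7))) = 2446/(-14 - 36/(6 + 14)) = 2446/(-14 - 36/20) = 2446/(-14 - 36*1/20) = 2446/(-14 - 9/5) = 2446/(-79/5) = 2446*(-5/79) = -12230/79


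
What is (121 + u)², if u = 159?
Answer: 78400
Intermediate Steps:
(121 + u)² = (121 + 159)² = 280² = 78400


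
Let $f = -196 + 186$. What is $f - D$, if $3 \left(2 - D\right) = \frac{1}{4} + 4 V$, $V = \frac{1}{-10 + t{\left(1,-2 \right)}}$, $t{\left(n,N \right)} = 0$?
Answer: $- \frac{241}{20} \approx -12.05$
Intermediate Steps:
$V = - \frac{1}{10}$ ($V = \frac{1}{-10 + 0} = \frac{1}{-10} = - \frac{1}{10} \approx -0.1$)
$f = -10$
$D = \frac{41}{20}$ ($D = 2 - \frac{\frac{1}{4} + 4 \left(- \frac{1}{10}\right)}{3} = 2 - \frac{\frac{1}{4} - \frac{2}{5}}{3} = 2 - - \frac{1}{20} = 2 + \frac{1}{20} = \frac{41}{20} \approx 2.05$)
$f - D = -10 - \frac{41}{20} = - \frac{241}{20}$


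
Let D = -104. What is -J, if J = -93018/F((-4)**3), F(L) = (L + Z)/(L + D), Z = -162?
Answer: 7813512/113 ≈ 69146.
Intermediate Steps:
F(L) = (-162 + L)/(-104 + L) (F(L) = (L - 162)/(L - 104) = (-162 + L)/(-104 + L))
J = -7813512/113 (J = -93018*(-104 + (-4)**3)/(-162 + (-4)**3) = -93018*(-104 - 64)/(-162 - 64) = -93018/(-226/(-168)) = -93018/((-1/168*(-226))) = -93018/113/84 = -93018*84/113 = -7813512/113 ≈ -69146.)
-J = -1*(-7813512/113) = 7813512/113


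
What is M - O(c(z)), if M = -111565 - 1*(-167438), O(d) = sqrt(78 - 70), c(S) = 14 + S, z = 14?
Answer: 55873 - 2*sqrt(2) ≈ 55870.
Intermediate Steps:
O(d) = 2*sqrt(2) (O(d) = sqrt(8) = 2*sqrt(2))
M = 55873 (M = -111565 + 167438 = 55873)
M - O(c(z)) = 55873 - 2*sqrt(2)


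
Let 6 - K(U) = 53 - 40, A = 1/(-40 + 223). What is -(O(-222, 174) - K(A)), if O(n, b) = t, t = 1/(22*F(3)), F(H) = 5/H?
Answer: -773/110 ≈ -7.0273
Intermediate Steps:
A = 1/183 ≈ 0.0054645
K(U) = -7 (K(U) = 6 - (53 - 40) = 6 - 1*13 = 6 - 13 = -7)
t = 3/110 (t = 1/(22*(5/3)) = 1/(110/3) = 3/110 ≈ 0.027273)
O(n, b) = 3/110
-(O(-222, 174) - K(A)) = -(3/110 - 1*(-7)) = -(3/110 + 7) = -1*773/110 = -773/110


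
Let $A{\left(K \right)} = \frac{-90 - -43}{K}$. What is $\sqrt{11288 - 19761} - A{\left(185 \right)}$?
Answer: $\frac{47}{185} + i \sqrt{8473} \approx 0.25405 + 92.049 i$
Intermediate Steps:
$A{\left(K \right)} = - \frac{47}{K}$ ($A{\left(K \right)} = \frac{-90 + 43}{K} = - \frac{47}{K}$)
$\sqrt{11288 - 19761} - A{\left(185 \right)} = \sqrt{11288 - 19761} - - \frac{47}{185} = \sqrt{-8473} - \left(-47\right) \frac{1}{185} = i \sqrt{8473} - - \frac{47}{185} = i \sqrt{8473} + \frac{47}{185} = \frac{47}{185} + i \sqrt{8473}$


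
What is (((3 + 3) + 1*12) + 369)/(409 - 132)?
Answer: 387/277 ≈ 1.3971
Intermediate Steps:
(((3 + 3) + 1*12) + 369)/(409 - 132) = ((6 + 12) + 369)/277 = (18 + 369)*(1/277) = 387*(1/277) = 387/277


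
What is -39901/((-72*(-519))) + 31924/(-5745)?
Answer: -474055759/71559720 ≈ -6.6246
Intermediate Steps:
-39901/((-72*(-519))) + 31924/(-5745) = -39901/37368 + 31924*(-1/5745) = -39901*1/37368 - 31924/5745 = -39901/37368 - 31924/5745 = -474055759/71559720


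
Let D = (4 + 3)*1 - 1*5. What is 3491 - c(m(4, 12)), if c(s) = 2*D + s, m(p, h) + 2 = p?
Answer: 3485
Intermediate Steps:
D = 2 (D = 7*1 - 5 = 7 - 5 = 2)
m(p, h) = -2 + p
c(s) = 4 + s (c(s) = 2*2 + s = 4 + s)
3491 - c(m(4, 12)) = 3491 - (4 + (-2 + 4)) = 3491 - (4 + 2) = 3491 - 1*6 = 3491 - 6 = 3485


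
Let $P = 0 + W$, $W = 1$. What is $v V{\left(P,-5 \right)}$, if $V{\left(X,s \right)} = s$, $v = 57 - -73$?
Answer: $-650$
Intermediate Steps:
$v = 130$ ($v = 57 + 73 = 130$)
$P = 1$ ($P = 0 + 1 = 1$)
$v V{\left(P,-5 \right)} = 130 \left(-5\right) = -650$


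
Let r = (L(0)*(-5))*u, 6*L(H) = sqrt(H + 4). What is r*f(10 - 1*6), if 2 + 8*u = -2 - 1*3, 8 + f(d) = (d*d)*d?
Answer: 245/3 ≈ 81.667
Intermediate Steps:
f(d) = -8 + d**3 (f(d) = -8 + (d*d)*d = -8 + d**2*d = -8 + d**3)
u = -7/8 (u = -1/4 + (-2 - 1*3)/8 = -1/4 + (-2 - 3)/8 = -1/4 + (1/8)*(-5) = -1/4 - 5/8 = -7/8 ≈ -0.87500)
L(H) = sqrt(4 + H)/6 (L(H) = sqrt(H + 4)/6 = sqrt(4 + H)/6)
r = 35/24 (r = ((sqrt(4 + 0)/6)*(-5))*(-7/8) = ((sqrt(4)/6)*(-5))*(-7/8) = (((1/6)*2)*(-5))*(-7/8) = ((1/3)*(-5))*(-7/8) = -5/3*(-7/8) = 35/24 ≈ 1.4583)
r*f(10 - 1*6) = 35*(-8 + (10 - 1*6)**3)/24 = 35*(-8 + (10 - 6)**3)/24 = 35*(-8 + 4**3)/24 = 35*(-8 + 64)/24 = (35/24)*56 = 245/3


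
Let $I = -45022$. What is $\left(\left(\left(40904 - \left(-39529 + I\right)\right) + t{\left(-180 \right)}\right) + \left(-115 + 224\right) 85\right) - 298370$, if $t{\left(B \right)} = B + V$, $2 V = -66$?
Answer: $-163863$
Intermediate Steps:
$V = -33$ ($V = \frac{1}{2} \left(-66\right) = -33$)
$t{\left(B \right)} = -33 + B$ ($t{\left(B \right)} = B - 33 = -33 + B$)
$\left(\left(\left(40904 - \left(-39529 + I\right)\right) + t{\left(-180 \right)}\right) + \left(-115 + 224\right) 85\right) - 298370 = \left(\left(\left(40904 + \left(39529 - -45022\right)\right) - 213\right) + \left(-115 + 224\right) 85\right) - 298370 = \left(\left(\left(40904 + \left(39529 + 45022\right)\right) - 213\right) + 109 \cdot 85\right) - 298370 = \left(\left(\left(40904 + 84551\right) - 213\right) + 9265\right) - 298370 = \left(\left(125455 - 213\right) + 9265\right) - 298370 = \left(125242 + 9265\right) - 298370 = 134507 - 298370 = -163863$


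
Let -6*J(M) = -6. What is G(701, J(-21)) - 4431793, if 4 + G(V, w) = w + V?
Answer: -4431095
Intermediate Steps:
J(M) = 1 (J(M) = -⅙*(-6) = 1)
G(V, w) = -4 + V + w (G(V, w) = -4 + (w + V) = -4 + (V + w) = -4 + V + w)
G(701, J(-21)) - 4431793 = (-4 + 701 + 1) - 4431793 = 698 - 4431793 = -4431095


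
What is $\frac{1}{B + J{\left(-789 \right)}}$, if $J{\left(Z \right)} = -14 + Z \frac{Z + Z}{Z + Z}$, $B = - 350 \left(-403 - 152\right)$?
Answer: $\frac{1}{193447} \approx 5.1694 \cdot 10^{-6}$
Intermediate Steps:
$B = 194250$ ($B = \left(-350\right) \left(-555\right) = 194250$)
$J{\left(Z \right)} = -14 + Z$ ($J{\left(Z \right)} = -14 + Z \frac{2 Z}{2 Z} = -14 + Z 2 Z \frac{1}{2 Z} = -14 + Z 1 = -14 + Z$)
$\frac{1}{B + J{\left(-789 \right)}} = \frac{1}{194250 - 803} = \frac{1}{193447}$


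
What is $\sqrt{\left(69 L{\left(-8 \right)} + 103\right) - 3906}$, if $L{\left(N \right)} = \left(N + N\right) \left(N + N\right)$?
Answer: $\sqrt{13861} \approx 117.73$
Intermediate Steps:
$L{\left(N \right)} = 4 N^{2}$ ($L{\left(N \right)} = 2 N 2 N = 4 N^{2}$)
$\sqrt{\left(69 L{\left(-8 \right)} + 103\right) - 3906} = \sqrt{\left(69 \cdot 4 \left(-8\right)^{2} + 103\right) - 3906} = \sqrt{\left(69 \cdot 4 \cdot 64 + 103\right) - 3906} = \sqrt{\left(69 \cdot 256 + 103\right) - 3906} = \sqrt{\left(17664 + 103\right) - 3906} = \sqrt{17767 - 3906} = \sqrt{13861}$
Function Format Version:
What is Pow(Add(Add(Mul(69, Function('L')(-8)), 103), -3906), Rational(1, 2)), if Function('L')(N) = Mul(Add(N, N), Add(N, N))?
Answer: Pow(13861, Rational(1, 2)) ≈ 117.73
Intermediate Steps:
Function('L')(N) = Mul(4, Pow(N, 2)) (Function('L')(N) = Mul(Mul(2, N), Mul(2, N)) = Mul(4, Pow(N, 2)))
Pow(Add(Add(Mul(69, Function('L')(-8)), 103), -3906), Rational(1, 2)) = Pow(Add(Add(Mul(69, Mul(4, Pow(-8, 2))), 103), -3906), Rational(1, 2)) = Pow(Add(Add(Mul(69, Mul(4, 64)), 103), -3906), Rational(1, 2)) = Pow(Add(Add(Mul(69, 256), 103), -3906), Rational(1, 2)) = Pow(Add(Add(17664, 103), -3906), Rational(1, 2)) = Pow(Add(17767, -3906), Rational(1, 2)) = Pow(13861, Rational(1, 2))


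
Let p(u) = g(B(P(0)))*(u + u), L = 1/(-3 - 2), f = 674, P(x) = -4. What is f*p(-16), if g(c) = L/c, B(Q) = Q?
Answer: -5392/5 ≈ -1078.4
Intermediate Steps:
L = -1/5 (L = 1/(-5) = -1/5 ≈ -0.20000)
g(c) = -1/(5*c)
p(u) = u/10 (p(u) = (-1/5/(-4))*(u + u) = (-1/5*(-1/4))*(2*u) = (2*u)/20 = u/10)
f*p(-16) = 674*((1/10)*(-16)) = 674*(-8/5) = -5392/5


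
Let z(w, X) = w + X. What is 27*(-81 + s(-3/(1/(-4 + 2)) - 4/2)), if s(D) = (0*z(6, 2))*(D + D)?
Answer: -2187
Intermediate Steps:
z(w, X) = X + w
s(D) = 0 (s(D) = (0*(2 + 6))*(D + D) = (0*8)*(2*D) = 0*(2*D) = 0)
27*(-81 + s(-3/(1/(-4 + 2)) - 4/2)) = 27*(-81 + 0) = 27*(-81) = -2187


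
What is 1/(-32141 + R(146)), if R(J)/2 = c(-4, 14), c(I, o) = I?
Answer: -1/32149 ≈ -3.1105e-5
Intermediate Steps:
R(J) = -8 (R(J) = 2*(-4) = -8)
1/(-32141 + R(146)) = 1/(-32141 - 8) = 1/(-32149) = -1/32149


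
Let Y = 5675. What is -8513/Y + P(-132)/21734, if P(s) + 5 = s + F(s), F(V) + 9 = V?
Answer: -93299596/61670225 ≈ -1.5129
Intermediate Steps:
F(V) = -9 + V
P(s) = -14 + 2*s (P(s) = -5 + (s + (-9 + s)) = -5 + (-9 + 2*s) = -14 + 2*s)
-8513/Y + P(-132)/21734 = -8513/5675 + (-14 + 2*(-132))/21734 = -8513*1/5675 + (-14 - 264)*(1/21734) = -8513/5675 - 278*1/21734 = -8513/5675 - 139/10867 = -93299596/61670225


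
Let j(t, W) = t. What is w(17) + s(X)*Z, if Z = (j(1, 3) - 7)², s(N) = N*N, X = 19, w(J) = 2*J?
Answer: 13030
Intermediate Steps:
s(N) = N²
Z = 36 (Z = (1 - 7)² = (-6)² = 36)
w(17) + s(X)*Z = 2*17 + 19²*36 = 34 + 361*36 = 34 + 12996 = 13030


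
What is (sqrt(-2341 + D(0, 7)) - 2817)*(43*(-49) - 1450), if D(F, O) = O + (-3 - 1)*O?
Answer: 10020069 - 3557*I*sqrt(2362) ≈ 1.002e+7 - 1.7287e+5*I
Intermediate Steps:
D(F, O) = -3*O (D(F, O) = O - 4*O = -3*O)
(sqrt(-2341 + D(0, 7)) - 2817)*(43*(-49) - 1450) = (sqrt(-2341 - 3*7) - 2817)*(43*(-49) - 1450) = (sqrt(-2341 - 21) - 2817)*(-2107 - 1450) = (sqrt(-2362) - 2817)*(-3557) = (I*sqrt(2362) - 2817)*(-3557) = (-2817 + I*sqrt(2362))*(-3557) = 10020069 - 3557*I*sqrt(2362)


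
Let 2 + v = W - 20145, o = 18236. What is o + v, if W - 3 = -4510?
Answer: -6418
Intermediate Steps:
W = -4507 (W = 3 - 4510 = -4507)
v = -24654 (v = -2 + (-4507 - 20145) = -2 - 24652 = -24654)
o + v = 18236 - 24654 = -6418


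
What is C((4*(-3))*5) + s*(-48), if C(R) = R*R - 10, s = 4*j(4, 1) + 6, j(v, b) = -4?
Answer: 4070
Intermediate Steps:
s = -10 (s = 4*(-4) + 6 = -16 + 6 = -10)
C(R) = -10 + R² (C(R) = R² - 10 = -10 + R²)
C((4*(-3))*5) + s*(-48) = (-10 + ((4*(-3))*5)²) - 10*(-48) = (-10 + (-12*5)²) + 480 = (-10 + (-60)²) + 480 = (-10 + 3600) + 480 = 3590 + 480 = 4070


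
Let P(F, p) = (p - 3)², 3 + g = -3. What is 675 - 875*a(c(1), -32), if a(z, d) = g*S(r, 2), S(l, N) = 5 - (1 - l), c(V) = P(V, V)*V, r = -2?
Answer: 11175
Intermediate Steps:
g = -6 (g = -3 - 3 = -6)
P(F, p) = (-3 + p)²
c(V) = V*(-3 + V)² (c(V) = (-3 + V)²*V = V*(-3 + V)²)
S(l, N) = 4 + l (S(l, N) = 5 + (-1 + l) = 4 + l)
a(z, d) = -12 (a(z, d) = -6*(4 - 2) = -6*2 = -12)
675 - 875*a(c(1), -32) = 675 - 875*(-12) = 675 + 10500 = 11175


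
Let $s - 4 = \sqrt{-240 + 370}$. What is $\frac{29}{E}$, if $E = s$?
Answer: $- \frac{58}{57} + \frac{29 \sqrt{130}}{114} \approx 1.8829$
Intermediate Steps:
$s = 4 + \sqrt{130}$ ($s = 4 + \sqrt{-240 + 370} = 4 + \sqrt{130} \approx 15.402$)
$E = 4 + \sqrt{130} \approx 15.402$
$\frac{29}{E} = \frac{29}{4 + \sqrt{130}}$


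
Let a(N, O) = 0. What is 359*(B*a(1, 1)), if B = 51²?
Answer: 0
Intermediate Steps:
B = 2601
359*(B*a(1, 1)) = 359*(2601*0) = 359*0 = 0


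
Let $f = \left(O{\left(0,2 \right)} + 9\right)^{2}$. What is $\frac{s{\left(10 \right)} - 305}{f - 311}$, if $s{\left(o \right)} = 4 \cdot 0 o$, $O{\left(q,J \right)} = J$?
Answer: $\frac{61}{38} \approx 1.6053$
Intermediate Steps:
$s{\left(o \right)} = 0$ ($s{\left(o \right)} = 0 o = 0$)
$f = 121$ ($f = \left(2 + 9\right)^{2} = 11^{2} = 121$)
$\frac{s{\left(10 \right)} - 305}{f - 311} = \frac{0 - 305}{121 - 311} = - \frac{305}{-190} = \left(-305\right) \left(- \frac{1}{190}\right) = \frac{61}{38}$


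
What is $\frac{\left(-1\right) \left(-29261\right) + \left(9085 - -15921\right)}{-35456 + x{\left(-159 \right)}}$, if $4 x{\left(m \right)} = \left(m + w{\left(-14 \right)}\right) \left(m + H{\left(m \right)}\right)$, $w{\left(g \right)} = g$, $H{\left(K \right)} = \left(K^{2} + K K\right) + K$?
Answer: $- \frac{54267}{2208509} \approx -0.024572$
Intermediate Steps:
$H{\left(K \right)} = K + 2 K^{2}$ ($H{\left(K \right)} = \left(K^{2} + K^{2}\right) + K = 2 K^{2} + K = K + 2 K^{2}$)
$x{\left(m \right)} = \frac{\left(-14 + m\right) \left(m + m \left(1 + 2 m\right)\right)}{4}$ ($x{\left(m \right)} = \frac{\left(m - 14\right) \left(m + m \left(1 + 2 m\right)\right)}{4} = \frac{\left(-14 + m\right) \left(m + m \left(1 + 2 m\right)\right)}{4}$)
$\frac{\left(-1\right) \left(-29261\right) + \left(9085 - -15921\right)}{-35456 + x{\left(-159 \right)}} = \frac{\left(-1\right) \left(-29261\right) + \left(9085 - -15921\right)}{-35456 + \frac{1}{2} \left(-159\right) \left(-14 + \left(-159\right)^{2} - -2067\right)} = \frac{29261 + \left(9085 + 15921\right)}{-35456 + \frac{1}{2} \left(-159\right) \left(-14 + 25281 + 2067\right)} = \frac{29261 + 25006}{-35456 + \frac{1}{2} \left(-159\right) 27334} = \frac{54267}{-35456 - 2173053} = \frac{54267}{-2208509} = 54267 \left(- \frac{1}{2208509}\right) = - \frac{54267}{2208509}$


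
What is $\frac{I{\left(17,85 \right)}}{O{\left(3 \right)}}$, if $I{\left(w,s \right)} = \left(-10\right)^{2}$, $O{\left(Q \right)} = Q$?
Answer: $\frac{100}{3} \approx 33.333$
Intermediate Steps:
$I{\left(w,s \right)} = 100$
$\frac{I{\left(17,85 \right)}}{O{\left(3 \right)}} = \frac{100}{3}$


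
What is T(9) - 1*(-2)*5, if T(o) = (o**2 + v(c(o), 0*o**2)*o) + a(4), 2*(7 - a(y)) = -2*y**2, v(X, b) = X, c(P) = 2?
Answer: 132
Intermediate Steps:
a(y) = 7 + y**2 (a(y) = 7 - (-1)*y**2 = 7 + y**2)
T(o) = 23 + o**2 + 2*o (T(o) = (o**2 + 2*o) + (7 + 4**2) = (o**2 + 2*o) + (7 + 16) = (o**2 + 2*o) + 23 = 23 + o**2 + 2*o)
T(9) - 1*(-2)*5 = (23 + 9**2 + 2*9) - 1*(-2)*5 = (23 + 81 + 18) - (-2)*5 = 122 - 1*(-10) = 122 + 10 = 132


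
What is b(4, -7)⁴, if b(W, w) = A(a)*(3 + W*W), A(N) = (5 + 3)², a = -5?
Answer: 2186423566336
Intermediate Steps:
A(N) = 64 (A(N) = 8² = 64)
b(W, w) = 192 + 64*W² (b(W, w) = 64*(3 + W*W) = 64*(3 + W²) = 192 + 64*W²)
b(4, -7)⁴ = (192 + 64*4²)⁴ = (192 + 64*16)⁴ = (192 + 1024)⁴ = 1216⁴ = 2186423566336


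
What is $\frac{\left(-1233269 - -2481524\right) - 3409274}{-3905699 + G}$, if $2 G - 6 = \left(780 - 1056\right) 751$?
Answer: $\frac{308717}{572762} \approx 0.539$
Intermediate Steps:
$G = -103635$ ($G = 3 + \frac{\left(780 - 1056\right) 751}{2} = 3 + \frac{\left(-276\right) 751}{2} = 3 + \frac{1}{2} \left(-207276\right) = 3 - 103638 = -103635$)
$\frac{\left(-1233269 - -2481524\right) - 3409274}{-3905699 + G} = \frac{\left(-1233269 - -2481524\right) - 3409274}{-3905699 - 103635} = \frac{\left(-1233269 + 2481524\right) - 3409274}{-4009334} = \left(1248255 - 3409274\right) \left(- \frac{1}{4009334}\right) = \left(-2161019\right) \left(- \frac{1}{4009334}\right) = \frac{308717}{572762}$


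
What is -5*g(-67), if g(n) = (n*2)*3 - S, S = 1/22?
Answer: 44225/22 ≈ 2010.2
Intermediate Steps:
S = 1/22 ≈ 0.045455
g(n) = -1/22 + 6*n (g(n) = (n*2)*3 - 1*1/22 = (2*n)*3 - 1/22 = 6*n - 1/22 = -1/22 + 6*n)
-5*g(-67) = -5*(-1/22 + 6*(-67)) = -5*(-1/22 - 402) = -5*(-8845/22) = 44225/22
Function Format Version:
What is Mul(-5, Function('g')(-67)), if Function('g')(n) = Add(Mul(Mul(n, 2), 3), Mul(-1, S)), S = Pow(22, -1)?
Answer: Rational(44225, 22) ≈ 2010.2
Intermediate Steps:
S = Rational(1, 22) ≈ 0.045455
Function('g')(n) = Add(Rational(-1, 22), Mul(6, n)) (Function('g')(n) = Add(Mul(Mul(n, 2), 3), Mul(-1, Rational(1, 22))) = Add(Mul(Mul(2, n), 3), Rational(-1, 22)) = Add(Mul(6, n), Rational(-1, 22)) = Add(Rational(-1, 22), Mul(6, n)))
Mul(-5, Function('g')(-67)) = Mul(-5, Add(Rational(-1, 22), Mul(6, -67))) = Mul(-5, Add(Rational(-1, 22), -402)) = Mul(-5, Rational(-8845, 22)) = Rational(44225, 22)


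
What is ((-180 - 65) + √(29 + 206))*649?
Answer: -159005 + 649*√235 ≈ -1.4906e+5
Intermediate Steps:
((-180 - 65) + √(29 + 206))*649 = (-245 + √235)*649 = -159005 + 649*√235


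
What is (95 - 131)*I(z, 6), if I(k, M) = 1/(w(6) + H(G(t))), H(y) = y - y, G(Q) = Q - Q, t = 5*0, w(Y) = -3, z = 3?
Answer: 12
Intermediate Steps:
t = 0
G(Q) = 0
H(y) = 0
I(k, M) = -1/3 (I(k, M) = 1/(-3 + 0) = 1/(-3) = -1/3)
(95 - 131)*I(z, 6) = (95 - 131)*(-1/3) = -36*(-1/3) = 12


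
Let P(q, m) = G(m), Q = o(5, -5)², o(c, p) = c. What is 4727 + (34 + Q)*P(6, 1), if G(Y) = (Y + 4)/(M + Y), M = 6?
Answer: 33384/7 ≈ 4769.1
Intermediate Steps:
Q = 25 (Q = 5² = 25)
G(Y) = (4 + Y)/(6 + Y) (G(Y) = (Y + 4)/(6 + Y) = (4 + Y)/(6 + Y))
P(q, m) = (4 + m)/(6 + m)
4727 + (34 + Q)*P(6, 1) = 4727 + (34 + 25)*((4 + 1)/(6 + 1)) = 4727 + 59*(5/7) = 4727 + 295/7 = 33384/7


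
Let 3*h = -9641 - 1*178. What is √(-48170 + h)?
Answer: I*√51443 ≈ 226.81*I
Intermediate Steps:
h = -3273 (h = (-9641 - 1*178)/3 = (-9641 - 178)/3 = (⅓)*(-9819) = -3273)
√(-48170 + h) = √(-48170 - 3273) = √(-51443) = I*√51443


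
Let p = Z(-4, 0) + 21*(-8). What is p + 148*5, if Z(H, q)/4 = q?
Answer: 572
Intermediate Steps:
Z(H, q) = 4*q
p = -168 (p = 4*0 + 21*(-8) = 0 - 168 = -168)
p + 148*5 = -168 + 148*5 = -168 + 740 = 572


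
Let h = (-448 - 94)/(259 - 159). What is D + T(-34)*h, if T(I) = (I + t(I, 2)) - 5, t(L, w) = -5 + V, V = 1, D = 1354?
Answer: 79353/50 ≈ 1587.1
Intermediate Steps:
t(L, w) = -4 (t(L, w) = -5 + 1 = -4)
h = -271/50 (h = -542/100 = -542*1/100 = -271/50 ≈ -5.4200)
T(I) = -9 + I (T(I) = (I - 4) - 5 = (-4 + I) - 5 = -9 + I)
D + T(-34)*h = 1354 + (-9 - 34)*(-271/50) = 1354 - 43*(-271/50) = 1354 + 11653/50 = 79353/50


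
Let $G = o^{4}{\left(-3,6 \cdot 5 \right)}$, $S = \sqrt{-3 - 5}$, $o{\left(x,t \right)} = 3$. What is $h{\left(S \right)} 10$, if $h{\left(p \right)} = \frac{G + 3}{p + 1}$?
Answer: $\frac{280}{3} - \frac{560 i \sqrt{2}}{3} \approx 93.333 - 263.99 i$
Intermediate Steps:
$S = 2 i \sqrt{2}$ ($S = \sqrt{-8} = 2 i \sqrt{2} \approx 2.8284 i$)
$G = 81$ ($G = 3^{4} = 81$)
$h{\left(p \right)} = \frac{84}{1 + p}$ ($h{\left(p \right)} = \frac{81 + 3}{p + 1} = \frac{84}{1 + p}$)
$h{\left(S \right)} 10 = \frac{84}{1 + 2 i \sqrt{2}} \cdot 10 = \frac{840}{1 + 2 i \sqrt{2}}$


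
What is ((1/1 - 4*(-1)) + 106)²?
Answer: 12321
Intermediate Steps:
((1/1 - 4*(-1)) + 106)² = ((1 + 4) + 106)² = (5 + 106)² = 111² = 12321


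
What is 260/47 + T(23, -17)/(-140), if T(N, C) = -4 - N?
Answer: 37669/6580 ≈ 5.7248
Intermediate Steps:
260/47 + T(23, -17)/(-140) = 260/47 + (-4 - 1*23)/(-140) = 260*(1/47) + (-4 - 23)*(-1/140) = 260/47 - 27*(-1/140) = 260/47 + 27/140 = 37669/6580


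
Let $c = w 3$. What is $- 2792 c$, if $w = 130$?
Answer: $-1088880$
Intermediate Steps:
$c = 390$ ($c = 130 \cdot 3 = 390$)
$- 2792 c = \left(-2792\right) 390 = -1088880$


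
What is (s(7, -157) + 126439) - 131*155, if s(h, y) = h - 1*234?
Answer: 105907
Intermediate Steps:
s(h, y) = -234 + h (s(h, y) = h - 234 = -234 + h)
(s(7, -157) + 126439) - 131*155 = ((-234 + 7) + 126439) - 131*155 = (-227 + 126439) - 20305 = 126212 - 20305 = 105907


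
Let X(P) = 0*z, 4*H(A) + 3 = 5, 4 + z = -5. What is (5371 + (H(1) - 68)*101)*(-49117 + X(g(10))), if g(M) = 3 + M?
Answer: 142095481/2 ≈ 7.1048e+7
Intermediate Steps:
z = -9 (z = -4 - 5 = -9)
H(A) = ½ (H(A) = -¾ + (¼)*5 = -¾ + 5/4 = ½)
X(P) = 0 (X(P) = 0*(-9) = 0)
(5371 + (H(1) - 68)*101)*(-49117 + X(g(10))) = (5371 + (½ - 68)*101)*(-49117 + 0) = (5371 - 135/2*101)*(-49117) = (5371 - 13635/2)*(-49117) = -2893/2*(-49117) = 142095481/2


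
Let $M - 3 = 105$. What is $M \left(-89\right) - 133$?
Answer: $-9745$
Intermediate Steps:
$M = 108$ ($M = 3 + 105 = 108$)
$M \left(-89\right) - 133 = 108 \left(-89\right) - 133 = -9612 - 133 = -9745$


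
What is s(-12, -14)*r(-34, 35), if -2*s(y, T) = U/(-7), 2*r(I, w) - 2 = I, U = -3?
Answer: 24/7 ≈ 3.4286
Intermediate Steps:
r(I, w) = 1 + I/2
s(y, T) = -3/14 (s(y, T) = -(-3)/(2*(-7)) = -(-3)*(-1)/(2*7) = -½*3/7 = -3/14)
s(-12, -14)*r(-34, 35) = -3*(1 + (½)*(-34))/14 = -3*(1 - 17)/14 = -3/14*(-16) = 24/7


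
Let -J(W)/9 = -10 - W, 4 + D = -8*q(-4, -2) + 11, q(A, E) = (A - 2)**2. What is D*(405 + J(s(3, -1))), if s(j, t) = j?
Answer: -146682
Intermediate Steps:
q(A, E) = (-2 + A)**2
D = -281 (D = -4 + (-8*(-2 - 4)**2 + 11) = -4 + (-8*(-6)**2 + 11) = -4 + (-8*36 + 11) = -4 + (-288 + 11) = -4 - 277 = -281)
J(W) = 90 + 9*W (J(W) = -9*(-10 - W) = 90 + 9*W)
D*(405 + J(s(3, -1))) = -281*(405 + (90 + 9*3)) = -281*(405 + (90 + 27)) = -281*(405 + 117) = -281*522 = -146682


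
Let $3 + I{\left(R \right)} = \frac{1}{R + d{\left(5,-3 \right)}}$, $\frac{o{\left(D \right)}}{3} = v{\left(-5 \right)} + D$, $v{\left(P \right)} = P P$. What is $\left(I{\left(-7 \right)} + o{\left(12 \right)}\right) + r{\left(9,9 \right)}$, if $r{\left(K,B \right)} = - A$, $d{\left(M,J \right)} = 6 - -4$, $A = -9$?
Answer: $\frac{352}{3} \approx 117.33$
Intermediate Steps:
$v{\left(P \right)} = P^{2}$
$d{\left(M,J \right)} = 10$ ($d{\left(M,J \right)} = 6 + 4 = 10$)
$o{\left(D \right)} = 75 + 3 D$ ($o{\left(D \right)} = 3 \left(\left(-5\right)^{2} + D\right) = 3 \left(25 + D\right) = 75 + 3 D$)
$r{\left(K,B \right)} = 9$ ($r{\left(K,B \right)} = \left(-1\right) \left(-9\right) = 9$)
$I{\left(R \right)} = -3 + \frac{1}{10 + R}$ ($I{\left(R \right)} = -3 + \frac{1}{R + 10} = -3 + \frac{1}{10 + R}$)
$\left(I{\left(-7 \right)} + o{\left(12 \right)}\right) + r{\left(9,9 \right)} = \left(\frac{-29 - -21}{10 - 7} + \left(75 + 3 \cdot 12\right)\right) + 9 = \left(\frac{-29 + 21}{3} + \left(75 + 36\right)\right) + 9 = \left(\frac{1}{3} \left(-8\right) + 111\right) + 9 = \left(- \frac{8}{3} + 111\right) + 9 = \frac{325}{3} + 9 = \frac{352}{3}$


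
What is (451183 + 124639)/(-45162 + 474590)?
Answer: 287911/214714 ≈ 1.3409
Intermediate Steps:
(451183 + 124639)/(-45162 + 474590) = 575822/429428 = 575822*(1/429428) = 287911/214714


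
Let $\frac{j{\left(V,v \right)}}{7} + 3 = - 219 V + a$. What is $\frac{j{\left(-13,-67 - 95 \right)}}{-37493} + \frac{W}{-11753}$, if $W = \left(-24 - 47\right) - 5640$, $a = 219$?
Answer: $- \frac{37873550}{440655229} \approx -0.085948$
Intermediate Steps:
$j{\left(V,v \right)} = 1512 - 1533 V$ ($j{\left(V,v \right)} = -21 + 7 \left(- 219 V + 219\right) = -21 + 7 \left(219 - 219 V\right) = -21 - \left(-1533 + 1533 V\right) = 1512 - 1533 V$)
$W = -5711$ ($W = -71 - 5640 = -5711$)
$\frac{j{\left(-13,-67 - 95 \right)}}{-37493} + \frac{W}{-11753} = \frac{1512 - -19929}{-37493} - \frac{5711}{-11753} = \left(1512 + 19929\right) \left(- \frac{1}{37493}\right) - - \frac{5711}{11753} = 21441 \left(- \frac{1}{37493}\right) + \frac{5711}{11753} = - \frac{21441}{37493} + \frac{5711}{11753} = - \frac{37873550}{440655229}$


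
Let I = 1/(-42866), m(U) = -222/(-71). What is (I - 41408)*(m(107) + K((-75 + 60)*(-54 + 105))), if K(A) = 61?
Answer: -8081553732937/3043486 ≈ -2.6554e+6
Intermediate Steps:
m(U) = 222/71 (m(U) = -222*(-1/71) = 222/71)
I = -1/42866 ≈ -2.3329e-5
(I - 41408)*(m(107) + K((-75 + 60)*(-54 + 105))) = (-1/42866 - 41408)*(222/71 + 61) = -1774995329/42866*4553/71 = -8081553732937/3043486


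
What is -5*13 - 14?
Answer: -79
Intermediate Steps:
-5*13 - 14 = -65 - 14 = -79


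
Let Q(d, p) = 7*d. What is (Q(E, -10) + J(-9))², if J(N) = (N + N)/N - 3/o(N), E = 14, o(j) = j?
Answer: 90601/9 ≈ 10067.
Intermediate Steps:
J(N) = 2 - 3/N (J(N) = (N + N)/N - 3/N = (2*N)/N - 3/N = 2 - 3/N)
(Q(E, -10) + J(-9))² = (7*14 + (2 - 3/(-9)))² = (98 + (2 - 3*(-⅑)))² = (98 + (2 + ⅓))² = (98 + 7/3)² = (301/3)² = 90601/9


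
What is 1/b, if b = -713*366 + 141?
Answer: -1/260817 ≈ -3.8341e-6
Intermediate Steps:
b = -260817 (b = -260958 + 141 = -260817)
1/b = 1/(-260817) = -1/260817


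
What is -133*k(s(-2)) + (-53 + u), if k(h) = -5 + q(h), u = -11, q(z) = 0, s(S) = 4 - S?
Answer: 601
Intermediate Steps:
k(h) = -5 (k(h) = -5 + 0 = -5)
-133*k(s(-2)) + (-53 + u) = -133*(-5) + (-53 - 11) = 665 - 64 = 601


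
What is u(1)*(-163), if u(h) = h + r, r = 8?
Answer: -1467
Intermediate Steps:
u(h) = 8 + h (u(h) = h + 8 = 8 + h)
u(1)*(-163) = (8 + 1)*(-163) = 9*(-163) = -1467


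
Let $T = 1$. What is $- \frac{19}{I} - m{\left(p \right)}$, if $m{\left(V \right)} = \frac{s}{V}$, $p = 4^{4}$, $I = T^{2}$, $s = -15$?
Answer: $- \frac{4849}{256} \approx -18.941$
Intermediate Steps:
$I = 1$ ($I = 1^{2} = 1$)
$p = 256$
$m{\left(V \right)} = - \frac{15}{V}$
$- \frac{19}{I} - m{\left(p \right)} = - \frac{19}{1} - - \frac{15}{256} = \left(-19\right) 1 - \left(-15\right) \frac{1}{256} = -19 - - \frac{15}{256} = -19 + \frac{15}{256} = - \frac{4849}{256}$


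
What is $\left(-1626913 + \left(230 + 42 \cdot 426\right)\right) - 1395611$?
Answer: $-3004402$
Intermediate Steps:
$\left(-1626913 + \left(230 + 42 \cdot 426\right)\right) - 1395611 = \left(-1626913 + \left(230 + 17892\right)\right) - 1395611 = \left(-1626913 + 18122\right) - 1395611 = -1608791 - 1395611 = -3004402$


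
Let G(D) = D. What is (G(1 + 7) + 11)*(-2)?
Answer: -38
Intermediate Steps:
(G(1 + 7) + 11)*(-2) = ((1 + 7) + 11)*(-2) = (8 + 11)*(-2) = 19*(-2) = -38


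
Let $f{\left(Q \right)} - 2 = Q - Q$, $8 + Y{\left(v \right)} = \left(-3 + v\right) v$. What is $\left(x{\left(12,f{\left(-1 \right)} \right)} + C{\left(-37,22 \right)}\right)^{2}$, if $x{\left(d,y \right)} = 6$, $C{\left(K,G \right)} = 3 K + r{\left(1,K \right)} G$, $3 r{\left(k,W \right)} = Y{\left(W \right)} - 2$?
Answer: $113955625$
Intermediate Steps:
$Y{\left(v \right)} = -8 + v \left(-3 + v\right)$ ($Y{\left(v \right)} = -8 + \left(-3 + v\right) v = -8 + v \left(-3 + v\right)$)
$r{\left(k,W \right)} = - \frac{10}{3} - W + \frac{W^{2}}{3}$ ($r{\left(k,W \right)} = \frac{\left(-8 + W^{2} - 3 W\right) - 2}{3} = \frac{-10 + W^{2} - 3 W}{3} = - \frac{10}{3} - W + \frac{W^{2}}{3}$)
$f{\left(Q \right)} = 2$ ($f{\left(Q \right)} = 2 + \left(Q - Q\right) = 2 + 0 = 2$)
$C{\left(K,G \right)} = 3 K + G \left(- \frac{10}{3} - K + \frac{K^{2}}{3}\right)$ ($C{\left(K,G \right)} = 3 K + \left(- \frac{10}{3} - K + \frac{K^{2}}{3}\right) G = 3 K + G \left(- \frac{10}{3} - K + \frac{K^{2}}{3}\right)$)
$\left(x{\left(12,f{\left(-1 \right)} \right)} + C{\left(-37,22 \right)}\right)^{2} = \left(6 - \left(111 + \frac{22 \left(10 - \left(-37\right)^{2} + 3 \left(-37\right)\right)}{3}\right)\right)^{2} = \left(6 - \left(111 + \frac{22 \left(10 - 1369 - 111\right)}{3}\right)\right)^{2} = \left(6 - \left(111 + \frac{22}{3} \left(-1470\right)\right)\right)^{2} = \left(6 + \left(-111 + 10780\right)\right)^{2} = \left(6 + 10669\right)^{2} = 10675^{2} = 113955625$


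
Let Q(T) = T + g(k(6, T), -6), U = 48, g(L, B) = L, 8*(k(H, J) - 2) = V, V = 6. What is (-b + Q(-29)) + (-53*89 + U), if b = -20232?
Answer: 62147/4 ≈ 15537.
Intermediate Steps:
k(H, J) = 11/4 (k(H, J) = 2 + (1/8)*6 = 2 + 3/4 = 11/4)
Q(T) = 11/4 + T (Q(T) = T + 11/4 = 11/4 + T)
(-b + Q(-29)) + (-53*89 + U) = (-1*(-20232) + (11/4 - 29)) + (-53*89 + 48) = (20232 - 105/4) + (-4717 + 48) = 80823/4 - 4669 = 62147/4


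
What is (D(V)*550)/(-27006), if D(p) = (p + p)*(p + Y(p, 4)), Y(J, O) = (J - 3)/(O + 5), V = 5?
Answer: -129250/121527 ≈ -1.0635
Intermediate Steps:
Y(J, O) = (-3 + J)/(5 + O)
D(p) = 2*p*(-⅓ + 10*p/9) (D(p) = (p + p)*(p + (-3 + p)/(5 + 4)) = (2*p)*(p + (-3 + p)/9) = (2*p)*(p + (-⅓ + p/9)) = (2*p)*(-⅓ + 10*p/9) = 2*p*(-⅓ + 10*p/9))
(D(V)*550)/(-27006) = (((2/9)*5*(-3 + 10*5))*550)/(-27006) = (((2/9)*5*(-3 + 50))*550)*(-1/27006) = (((2/9)*5*47)*550)*(-1/27006) = ((470/9)*550)*(-1/27006) = (258500/9)*(-1/27006) = -129250/121527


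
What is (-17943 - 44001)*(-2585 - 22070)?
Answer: 1527229320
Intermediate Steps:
(-17943 - 44001)*(-2585 - 22070) = -61944*(-24655) = 1527229320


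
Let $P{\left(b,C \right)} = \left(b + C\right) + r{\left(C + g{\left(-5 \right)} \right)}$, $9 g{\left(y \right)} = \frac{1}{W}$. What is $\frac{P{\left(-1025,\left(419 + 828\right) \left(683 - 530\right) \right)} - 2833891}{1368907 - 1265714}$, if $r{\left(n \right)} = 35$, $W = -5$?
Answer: $- \frac{2644090}{103193} \approx -25.623$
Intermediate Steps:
$g{\left(y \right)} = - \frac{1}{45}$ ($g{\left(y \right)} = \frac{1}{9 \left(-5\right)} = \frac{1}{9} \left(- \frac{1}{5}\right) = - \frac{1}{45}$)
$P{\left(b,C \right)} = 35 + C + b$ ($P{\left(b,C \right)} = \left(b + C\right) + 35 = \left(C + b\right) + 35 = 35 + C + b$)
$\frac{P{\left(-1025,\left(419 + 828\right) \left(683 - 530\right) \right)} - 2833891}{1368907 - 1265714} = \frac{\left(35 + \left(419 + 828\right) \left(683 - 530\right) - 1025\right) - 2833891}{1368907 - 1265714} = \frac{\left(35 + 1247 \cdot 153 - 1025\right) - 2833891}{103193} = \left(\left(35 + 190791 - 1025\right) - 2833891\right) \frac{1}{103193} = \left(189801 - 2833891\right) \frac{1}{103193} = \left(-2644090\right) \frac{1}{103193} = - \frac{2644090}{103193}$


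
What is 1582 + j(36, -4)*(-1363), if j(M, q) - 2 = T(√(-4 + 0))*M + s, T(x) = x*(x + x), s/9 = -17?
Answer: 599939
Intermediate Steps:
s = -153 (s = 9*(-17) = -153)
T(x) = 2*x² (T(x) = x*(2*x) = 2*x²)
j(M, q) = -151 - 8*M (j(M, q) = 2 + ((2*(√(-4 + 0))²)*M - 153) = 2 + ((2*(√(-4))²)*M - 153) = 2 + ((2*(2*I)²)*M - 153) = 2 + ((2*(-4))*M - 153) = 2 + (-8*M - 153) = 2 + (-153 - 8*M) = -151 - 8*M)
1582 + j(36, -4)*(-1363) = 1582 + (-151 - 8*36)*(-1363) = 1582 + (-151 - 288)*(-1363) = 1582 - 439*(-1363) = 1582 + 598357 = 599939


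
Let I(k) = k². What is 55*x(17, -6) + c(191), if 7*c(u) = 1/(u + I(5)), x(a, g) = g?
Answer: -498959/1512 ≈ -330.00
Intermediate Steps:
c(u) = 1/(7*(25 + u)) (c(u) = 1/(7*(u + 5²)) = 1/(7*(u + 25)) = 1/(7*(25 + u)))
55*x(17, -6) + c(191) = 55*(-6) + 1/(7*(25 + 191)) = -330 + (⅐)/216 = -330 + (⅐)*(1/216) = -330 + 1/1512 = -498959/1512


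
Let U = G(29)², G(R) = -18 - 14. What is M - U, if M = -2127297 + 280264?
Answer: -1848057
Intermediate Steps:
G(R) = -32
M = -1847033
U = 1024 (U = (-32)² = 1024)
M - U = -1847033 - 1*1024 = -1847033 - 1024 = -1848057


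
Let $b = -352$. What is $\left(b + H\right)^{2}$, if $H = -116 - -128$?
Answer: $115600$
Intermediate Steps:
$H = 12$ ($H = -116 + 128 = 12$)
$\left(b + H\right)^{2} = \left(-352 + 12\right)^{2} = \left(-340\right)^{2} = 115600$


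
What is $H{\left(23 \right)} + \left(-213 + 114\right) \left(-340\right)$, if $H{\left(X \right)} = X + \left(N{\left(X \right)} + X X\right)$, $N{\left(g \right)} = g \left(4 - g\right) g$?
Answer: $24161$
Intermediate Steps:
$N{\left(g \right)} = g^{2} \left(4 - g\right)$
$H{\left(X \right)} = X + X^{2} + X^{2} \left(4 - X\right)$ ($H{\left(X \right)} = X + \left(X^{2} \left(4 - X\right) + X X\right) = X + \left(X^{2} \left(4 - X\right) + X^{2}\right) = X + \left(X^{2} + X^{2} \left(4 - X\right)\right) = X + X^{2} + X^{2} \left(4 - X\right)$)
$H{\left(23 \right)} + \left(-213 + 114\right) \left(-340\right) = 23 \left(1 + 23 + 23 \left(4 - 23\right)\right) + \left(-213 + 114\right) \left(-340\right) = 23 \left(1 + 23 + 23 \left(4 - 23\right)\right) - -33660 = 23 \left(1 + 23 + 23 \left(-19\right)\right) + 33660 = 23 \left(1 + 23 - 437\right) + 33660 = 23 \left(-413\right) + 33660 = -9499 + 33660 = 24161$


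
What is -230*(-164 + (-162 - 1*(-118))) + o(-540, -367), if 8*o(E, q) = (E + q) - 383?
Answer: 190715/4 ≈ 47679.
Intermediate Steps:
o(E, q) = -383/8 + E/8 + q/8 (o(E, q) = ((E + q) - 383)/8 = (-383 + E + q)/8 = -383/8 + E/8 + q/8)
-230*(-164 + (-162 - 1*(-118))) + o(-540, -367) = -230*(-164 + (-162 - 1*(-118))) + (-383/8 + (⅛)*(-540) + (⅛)*(-367)) = -230*(-164 + (-162 + 118)) + (-383/8 - 135/2 - 367/8) = -230*(-164 - 44) - 645/4 = -230*(-208) - 645/4 = 47840 - 645/4 = 190715/4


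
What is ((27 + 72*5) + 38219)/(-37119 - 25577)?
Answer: -19303/31348 ≈ -0.61576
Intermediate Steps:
((27 + 72*5) + 38219)/(-37119 - 25577) = ((27 + 360) + 38219)/(-62696) = (387 + 38219)*(-1/62696) = 38606*(-1/62696) = -19303/31348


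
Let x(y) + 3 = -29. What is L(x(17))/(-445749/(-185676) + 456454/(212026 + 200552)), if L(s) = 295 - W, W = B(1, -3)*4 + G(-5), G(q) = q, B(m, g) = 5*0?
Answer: 3830291636400/44776463971 ≈ 85.542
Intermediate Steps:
B(m, g) = 0
x(y) = -32 (x(y) = -3 - 29 = -32)
W = -5 (W = 0*4 - 5 = 0 - 5 = -5)
L(s) = 300 (L(s) = 295 - 1*(-5) = 295 + 5 = 300)
L(x(17))/(-445749/(-185676) + 456454/(212026 + 200552)) = 300/(-445749/(-185676) + 456454/(212026 + 200552)) = 300/(-445749*(-1/185676) + 456454/412578) = 300/(148583/61892 + 456454*(1/412578)) = 300/(148583/61892 + 228227/206289) = 300/(44776463971/12767638788) = 300*(12767638788/44776463971) = 3830291636400/44776463971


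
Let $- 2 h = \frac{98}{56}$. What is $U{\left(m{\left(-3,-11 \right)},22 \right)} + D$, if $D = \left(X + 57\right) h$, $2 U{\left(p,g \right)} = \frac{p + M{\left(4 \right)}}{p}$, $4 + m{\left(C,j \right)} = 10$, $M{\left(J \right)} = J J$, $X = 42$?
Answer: $- \frac{2035}{24} \approx -84.792$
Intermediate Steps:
$M{\left(J \right)} = J^{2}$
$m{\left(C,j \right)} = 6$ ($m{\left(C,j \right)} = -4 + 10 = 6$)
$h = - \frac{7}{8}$ ($h = - \frac{98 \cdot \frac{1}{56}}{2} = \left(- \frac{1}{2}\right) \frac{7}{4} = - \frac{7}{8} \approx -0.875$)
$U{\left(p,g \right)} = \frac{16 + p}{2 p}$ ($U{\left(p,g \right)} = \frac{\left(p + 4^{2}\right) \frac{1}{p}}{2} = \frac{\left(p + 16\right) \frac{1}{p}}{2} = \frac{\left(16 + p\right) \frac{1}{p}}{2} = \frac{\frac{1}{p} \left(16 + p\right)}{2} = \frac{16 + p}{2 p}$)
$D = - \frac{693}{8}$ ($D = \left(42 + 57\right) \left(- \frac{7}{8}\right) = 99 \left(- \frac{7}{8}\right) = - \frac{693}{8} \approx -86.625$)
$U{\left(m{\left(-3,-11 \right)},22 \right)} + D = \frac{16 + 6}{2 \cdot 6} - \frac{693}{8} = \frac{1}{2} \cdot \frac{1}{6} \cdot 22 - \frac{693}{8} = \frac{11}{6} - \frac{693}{8} = - \frac{2035}{24}$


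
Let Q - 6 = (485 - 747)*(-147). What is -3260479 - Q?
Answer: -3298999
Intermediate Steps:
Q = 38520 (Q = 6 + (485 - 747)*(-147) = 6 - 262*(-147) = 6 + 38514 = 38520)
-3260479 - Q = -3260479 - 1*38520 = -3260479 - 38520 = -3298999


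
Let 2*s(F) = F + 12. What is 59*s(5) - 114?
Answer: 775/2 ≈ 387.50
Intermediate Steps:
s(F) = 6 + F/2 (s(F) = (F + 12)/2 = (12 + F)/2 = 6 + F/2)
59*s(5) - 114 = 59*(6 + (½)*5) - 114 = 59*(6 + 5/2) - 114 = 59*(17/2) - 114 = 1003/2 - 114 = 775/2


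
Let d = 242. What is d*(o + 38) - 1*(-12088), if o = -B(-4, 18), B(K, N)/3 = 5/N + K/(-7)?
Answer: 434017/21 ≈ 20667.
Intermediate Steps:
B(K, N) = 15/N - 3*K/7 (B(K, N) = 3*(5/N + K/(-7)) = 3*(5/N + K*(-1/7)) = 3*(5/N - K/7) = 15/N - 3*K/7)
o = -107/42 (o = -(15/18 - 3/7*(-4)) = -(15*(1/18) + 12/7) = -(5/6 + 12/7) = -1*107/42 = -107/42 ≈ -2.5476)
d*(o + 38) - 1*(-12088) = 242*(-107/42 + 38) - 1*(-12088) = 242*(1489/42) + 12088 = 180169/21 + 12088 = 434017/21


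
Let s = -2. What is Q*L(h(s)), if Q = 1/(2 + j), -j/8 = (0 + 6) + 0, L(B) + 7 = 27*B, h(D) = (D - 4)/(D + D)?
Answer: -67/92 ≈ -0.72826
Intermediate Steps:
h(D) = (-4 + D)/(2*D) (h(D) = (-4 + D)/((2*D)) = (-4 + D)*(1/(2*D)) = (-4 + D)/(2*D))
L(B) = -7 + 27*B
j = -48 (j = -8*((0 + 6) + 0) = -8*(6 + 0) = -8*6 = -48)
Q = -1/46 (Q = 1/(2 - 48) = 1/(-46) = -1/46 ≈ -0.021739)
Q*L(h(s)) = -(-7 + 27*((½)*(-4 - 2)/(-2)))/46 = -(-7 + 27*((½)*(-½)*(-6)))/46 = -(-7 + 27*(3/2))/46 = -(-7 + 81/2)/46 = -1/46*67/2 = -67/92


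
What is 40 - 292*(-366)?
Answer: 106912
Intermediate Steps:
40 - 292*(-366) = 40 + 106872 = 106912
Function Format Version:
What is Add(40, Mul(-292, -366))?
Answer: 106912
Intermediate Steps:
Add(40, Mul(-292, -366)) = Add(40, 106872) = 106912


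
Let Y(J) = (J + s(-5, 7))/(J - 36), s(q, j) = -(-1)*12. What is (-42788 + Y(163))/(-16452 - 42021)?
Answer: 74437/101727 ≈ 0.73173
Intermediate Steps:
s(q, j) = 12 (s(q, j) = -1*(-12) = 12)
Y(J) = (12 + J)/(-36 + J) (Y(J) = (J + 12)/(J - 36) = (12 + J)/(-36 + J))
(-42788 + Y(163))/(-16452 - 42021) = (-42788 + (12 + 163)/(-36 + 163))/(-16452 - 42021) = (-42788 + 175/127)/(-58473) = (-42788 + (1/127)*175)*(-1/58473) = (-42788 + 175/127)*(-1/58473) = -5433901/127*(-1/58473) = 74437/101727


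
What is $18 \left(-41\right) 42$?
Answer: $-30996$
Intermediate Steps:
$18 \left(-41\right) 42 = \left(-738\right) 42 = -30996$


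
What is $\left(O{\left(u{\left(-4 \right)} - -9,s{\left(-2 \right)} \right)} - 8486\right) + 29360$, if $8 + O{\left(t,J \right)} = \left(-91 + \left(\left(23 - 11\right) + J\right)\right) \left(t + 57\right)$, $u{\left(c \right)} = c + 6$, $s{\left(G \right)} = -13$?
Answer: $14610$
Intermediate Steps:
$u{\left(c \right)} = 6 + c$
$O{\left(t,J \right)} = -8 + \left(-79 + J\right) \left(57 + t\right)$ ($O{\left(t,J \right)} = -8 + \left(-91 + \left(\left(23 - 11\right) + J\right)\right) \left(t + 57\right) = -8 + \left(-91 + \left(12 + J\right)\right) \left(57 + t\right) = -8 + \left(-79 + J\right) \left(57 + t\right)$)
$\left(O{\left(u{\left(-4 \right)} - -9,s{\left(-2 \right)} \right)} - 8486\right) + 29360 = \left(\left(-4511 - 79 \left(\left(6 - 4\right) - -9\right) + 57 \left(-13\right) - 13 \left(\left(6 - 4\right) - -9\right)\right) - 8486\right) + 29360 = \left(\left(-4511 - 79 \left(2 + 9\right) - 741 - 13 \left(2 + 9\right)\right) - 8486\right) + 29360 = \left(\left(-4511 - 869 - 741 - 143\right) - 8486\right) + 29360 = \left(-6264 - 8486\right) + 29360 = -14750 + 29360 = 14610$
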